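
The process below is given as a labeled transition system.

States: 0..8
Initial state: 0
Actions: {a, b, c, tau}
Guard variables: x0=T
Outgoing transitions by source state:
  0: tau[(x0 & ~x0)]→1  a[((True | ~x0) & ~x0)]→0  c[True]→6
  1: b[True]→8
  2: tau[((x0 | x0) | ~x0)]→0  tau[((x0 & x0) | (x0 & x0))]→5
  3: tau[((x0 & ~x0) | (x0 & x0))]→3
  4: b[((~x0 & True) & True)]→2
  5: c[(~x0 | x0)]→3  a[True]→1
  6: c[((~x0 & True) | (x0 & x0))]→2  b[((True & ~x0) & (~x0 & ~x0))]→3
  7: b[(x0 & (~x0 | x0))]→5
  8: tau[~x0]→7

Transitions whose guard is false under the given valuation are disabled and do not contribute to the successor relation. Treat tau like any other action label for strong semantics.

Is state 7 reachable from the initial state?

Answer: UNREACHABLE

Working:
After dropping false guards: 9 live edges.
L0 = {0}
L1 = {6}  now seen {0,6}
L2 = {2}  now seen {0,2,6}
L3 = {5}  now seen {0,2,5,6}
L4 = {1,3}  now seen {0,1,2,3,5,6}
L5 = {8}  now seen {0,1,2,3,5,6,8}
Reach set: {0,1,2,3,5,6,8}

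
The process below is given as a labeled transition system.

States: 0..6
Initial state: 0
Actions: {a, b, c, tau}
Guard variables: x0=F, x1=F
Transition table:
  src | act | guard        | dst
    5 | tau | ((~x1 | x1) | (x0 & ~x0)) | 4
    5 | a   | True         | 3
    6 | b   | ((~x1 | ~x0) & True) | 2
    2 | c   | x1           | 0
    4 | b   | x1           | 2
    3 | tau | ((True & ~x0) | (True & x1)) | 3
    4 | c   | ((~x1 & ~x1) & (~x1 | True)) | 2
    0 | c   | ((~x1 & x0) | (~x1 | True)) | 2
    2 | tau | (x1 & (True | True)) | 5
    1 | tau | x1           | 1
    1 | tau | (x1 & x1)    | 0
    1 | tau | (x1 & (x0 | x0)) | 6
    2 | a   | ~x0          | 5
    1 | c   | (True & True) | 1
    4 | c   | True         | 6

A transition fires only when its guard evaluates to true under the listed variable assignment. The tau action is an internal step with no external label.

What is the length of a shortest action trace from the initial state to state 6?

Answer: 4

Working:
Breadth-first toward 6:
  depth 0: {0}
  depth 1: {2}
  depth 2: {5}
  depth 3: {3,4}
  depth 4: {6}
6 enters at depth 4; path c·a·tau·c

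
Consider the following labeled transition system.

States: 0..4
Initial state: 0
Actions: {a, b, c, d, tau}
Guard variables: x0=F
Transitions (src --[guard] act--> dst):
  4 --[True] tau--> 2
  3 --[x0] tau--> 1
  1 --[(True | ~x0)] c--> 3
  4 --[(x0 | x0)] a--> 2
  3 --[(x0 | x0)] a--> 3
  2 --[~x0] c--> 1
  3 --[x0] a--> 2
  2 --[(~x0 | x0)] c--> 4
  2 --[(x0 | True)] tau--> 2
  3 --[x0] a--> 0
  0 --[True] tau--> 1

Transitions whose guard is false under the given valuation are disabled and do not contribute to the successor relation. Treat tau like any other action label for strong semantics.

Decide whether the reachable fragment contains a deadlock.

Answer: DEADLOCK at state 3

Analysis:
Reachable = {0,1,3}
  0: tau→1  [1 exit(s)]
  1: c→3  [1 exit(s)]
  3: ∅  [no exit]
trace reaching 3: tau·c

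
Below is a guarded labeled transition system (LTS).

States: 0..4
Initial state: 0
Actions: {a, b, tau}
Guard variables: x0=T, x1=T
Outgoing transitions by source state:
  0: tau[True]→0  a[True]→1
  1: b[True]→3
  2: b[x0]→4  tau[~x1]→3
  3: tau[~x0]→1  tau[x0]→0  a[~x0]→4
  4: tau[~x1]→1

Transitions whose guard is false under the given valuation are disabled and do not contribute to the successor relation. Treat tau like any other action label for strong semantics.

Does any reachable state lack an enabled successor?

Reach set: {0,1,3}
  0: a→1  tau→0  [deg 2]
  1: b→3  [deg 1]
  3: tau→0  [deg 1]

Answer: DEADLOCK-FREE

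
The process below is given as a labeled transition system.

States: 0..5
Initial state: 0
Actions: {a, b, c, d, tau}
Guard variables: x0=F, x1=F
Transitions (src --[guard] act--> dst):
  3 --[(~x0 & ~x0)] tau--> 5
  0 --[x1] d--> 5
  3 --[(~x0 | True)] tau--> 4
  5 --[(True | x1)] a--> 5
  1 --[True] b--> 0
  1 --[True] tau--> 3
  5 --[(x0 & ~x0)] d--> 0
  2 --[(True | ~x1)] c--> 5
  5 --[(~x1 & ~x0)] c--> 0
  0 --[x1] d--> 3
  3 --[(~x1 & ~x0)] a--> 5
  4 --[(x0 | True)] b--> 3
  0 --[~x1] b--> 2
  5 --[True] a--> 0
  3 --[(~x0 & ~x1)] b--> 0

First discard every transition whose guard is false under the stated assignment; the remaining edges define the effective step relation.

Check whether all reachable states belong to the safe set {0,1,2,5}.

Answer: INVARIANT HOLDS

Trace:
Allowed set {0,1,2,5}
Reach set: {0,2,5}
  0: ✓
  2: ✓
  5: ✓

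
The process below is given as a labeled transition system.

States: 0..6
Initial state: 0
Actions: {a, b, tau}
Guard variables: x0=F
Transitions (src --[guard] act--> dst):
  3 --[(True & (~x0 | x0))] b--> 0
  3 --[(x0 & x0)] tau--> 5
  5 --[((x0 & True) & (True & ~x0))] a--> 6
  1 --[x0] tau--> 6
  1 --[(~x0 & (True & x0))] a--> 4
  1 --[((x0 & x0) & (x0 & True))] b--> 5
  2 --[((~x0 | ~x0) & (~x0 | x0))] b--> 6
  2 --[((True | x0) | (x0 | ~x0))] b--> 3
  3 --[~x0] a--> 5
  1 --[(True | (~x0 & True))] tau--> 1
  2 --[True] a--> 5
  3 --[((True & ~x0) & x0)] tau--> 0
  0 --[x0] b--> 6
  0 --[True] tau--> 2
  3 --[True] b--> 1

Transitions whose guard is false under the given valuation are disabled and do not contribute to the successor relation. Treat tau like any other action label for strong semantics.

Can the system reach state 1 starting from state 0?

Answer: REACHABLE

Trace:
8 transition(s) survive guard evaluation.
Layer 0: {0}
Layer 1: {2}  cumulative {0,2}
Layer 2: {3,5,6}  cumulative {0,2,3,5,6}
Layer 3: {1}  cumulative {0,1,2,3,5,6}
Reachable = {0,1,2,3,5,6}
Path to 1: tau·b·b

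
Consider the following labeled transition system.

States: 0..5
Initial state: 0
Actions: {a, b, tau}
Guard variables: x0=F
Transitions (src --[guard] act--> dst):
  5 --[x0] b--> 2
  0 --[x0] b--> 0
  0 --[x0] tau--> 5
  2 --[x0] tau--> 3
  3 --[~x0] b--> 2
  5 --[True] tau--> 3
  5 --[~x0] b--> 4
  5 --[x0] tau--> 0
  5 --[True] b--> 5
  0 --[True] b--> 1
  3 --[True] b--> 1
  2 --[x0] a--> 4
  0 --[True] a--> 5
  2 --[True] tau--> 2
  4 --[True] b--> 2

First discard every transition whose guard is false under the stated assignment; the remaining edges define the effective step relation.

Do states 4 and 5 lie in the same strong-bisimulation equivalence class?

Answer: NOT BISIMILAR

Working:
Bisimulation quotient by refinement:
  P[0] = {{0,1,2,3,4,5}}
  P[1] = {{0},{1},{2},{3,4},{5}}
  P[2] = {{0},{1},{2},{3},{4},{5}}
6 equivalence class(es) (converged in 3)
class of 4: {4}; class of 5: {5}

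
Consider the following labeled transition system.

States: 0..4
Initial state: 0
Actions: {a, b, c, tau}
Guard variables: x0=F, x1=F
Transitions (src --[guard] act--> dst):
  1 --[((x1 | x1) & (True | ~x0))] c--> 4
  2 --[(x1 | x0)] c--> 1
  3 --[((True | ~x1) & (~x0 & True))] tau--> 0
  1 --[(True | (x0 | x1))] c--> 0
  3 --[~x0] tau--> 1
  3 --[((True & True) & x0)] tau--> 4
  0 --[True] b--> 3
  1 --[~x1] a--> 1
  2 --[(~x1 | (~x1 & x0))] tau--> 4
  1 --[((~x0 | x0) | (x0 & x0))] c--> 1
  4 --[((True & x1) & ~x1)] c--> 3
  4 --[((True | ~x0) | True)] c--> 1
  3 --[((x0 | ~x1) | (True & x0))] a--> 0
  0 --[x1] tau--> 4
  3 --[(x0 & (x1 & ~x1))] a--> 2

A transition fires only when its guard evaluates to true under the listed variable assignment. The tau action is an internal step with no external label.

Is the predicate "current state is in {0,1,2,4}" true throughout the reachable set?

Answer: INVARIANT VIOLATED at state 3

Working:
Safe = {0,1,2,4}
Reachable = {0,1,3}
  0: ok
  1: ok
  3: ✗ unsafe
reach 3 via b — violates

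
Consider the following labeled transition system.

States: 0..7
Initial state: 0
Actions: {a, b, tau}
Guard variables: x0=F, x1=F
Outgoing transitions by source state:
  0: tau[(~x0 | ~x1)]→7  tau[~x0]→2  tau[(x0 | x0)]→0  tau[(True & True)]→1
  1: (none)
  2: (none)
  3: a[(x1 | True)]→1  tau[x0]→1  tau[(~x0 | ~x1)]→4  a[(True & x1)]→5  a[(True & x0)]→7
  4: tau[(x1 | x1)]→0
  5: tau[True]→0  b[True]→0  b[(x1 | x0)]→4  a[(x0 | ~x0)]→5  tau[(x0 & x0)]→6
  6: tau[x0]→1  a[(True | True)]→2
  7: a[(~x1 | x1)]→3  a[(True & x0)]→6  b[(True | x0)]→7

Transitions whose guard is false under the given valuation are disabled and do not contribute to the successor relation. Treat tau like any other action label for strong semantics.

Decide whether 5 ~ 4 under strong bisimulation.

Compute ~ classes (split until stable):
  π0 = {{0,1,2,3,4,5,6,7}}
  π1 = {{0},{1,2,4},{3},{5},{6},{7}}
stable after 2 split(s): 6 block(s)
[5]={5}  [4]={1,2,4}

Answer: NOT BISIMILAR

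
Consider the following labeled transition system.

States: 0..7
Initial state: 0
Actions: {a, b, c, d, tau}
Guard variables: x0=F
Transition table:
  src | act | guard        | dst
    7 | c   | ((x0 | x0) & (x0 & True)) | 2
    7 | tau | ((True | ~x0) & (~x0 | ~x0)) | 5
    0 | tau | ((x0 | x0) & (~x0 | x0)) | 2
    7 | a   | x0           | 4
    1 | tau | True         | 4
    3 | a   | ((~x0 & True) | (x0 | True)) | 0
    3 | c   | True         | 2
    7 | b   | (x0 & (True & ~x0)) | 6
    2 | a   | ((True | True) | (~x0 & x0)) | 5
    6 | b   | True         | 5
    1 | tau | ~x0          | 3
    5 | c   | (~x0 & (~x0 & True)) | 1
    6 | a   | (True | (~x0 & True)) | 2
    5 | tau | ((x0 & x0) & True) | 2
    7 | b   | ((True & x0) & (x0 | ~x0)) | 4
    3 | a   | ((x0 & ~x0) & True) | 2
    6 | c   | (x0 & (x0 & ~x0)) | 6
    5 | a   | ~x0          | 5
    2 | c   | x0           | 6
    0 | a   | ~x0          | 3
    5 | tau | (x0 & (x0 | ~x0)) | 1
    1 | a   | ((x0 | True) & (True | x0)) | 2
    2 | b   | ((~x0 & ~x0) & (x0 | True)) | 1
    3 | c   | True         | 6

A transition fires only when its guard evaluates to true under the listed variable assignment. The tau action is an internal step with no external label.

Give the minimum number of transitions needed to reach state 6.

Layered search for 6:
  L0 = {0}
  L1 = {3}
  L2 = {2,6}
depth(6)=2, e.g. a·c

Answer: 2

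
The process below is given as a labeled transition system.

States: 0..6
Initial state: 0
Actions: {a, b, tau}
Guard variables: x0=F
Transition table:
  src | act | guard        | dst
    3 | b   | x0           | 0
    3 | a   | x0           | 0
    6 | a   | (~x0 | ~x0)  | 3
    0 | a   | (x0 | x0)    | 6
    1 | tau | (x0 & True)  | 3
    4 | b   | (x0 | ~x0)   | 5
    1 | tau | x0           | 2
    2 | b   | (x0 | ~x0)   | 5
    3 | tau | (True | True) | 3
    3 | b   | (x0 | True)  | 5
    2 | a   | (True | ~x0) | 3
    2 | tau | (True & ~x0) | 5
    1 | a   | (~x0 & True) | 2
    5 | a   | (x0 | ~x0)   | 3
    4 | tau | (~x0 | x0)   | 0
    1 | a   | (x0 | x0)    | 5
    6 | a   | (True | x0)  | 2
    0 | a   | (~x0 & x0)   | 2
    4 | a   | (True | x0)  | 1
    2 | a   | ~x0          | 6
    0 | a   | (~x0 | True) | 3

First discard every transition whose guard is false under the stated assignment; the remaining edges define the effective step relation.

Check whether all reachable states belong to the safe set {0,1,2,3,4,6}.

Inv-set: {0,1,2,3,4,6}
Reachable = {0,3,5}
  0: safe
  3: safe
  5: VIOLATES
counterexample path to 5: a·b

Answer: INVARIANT VIOLATED at state 5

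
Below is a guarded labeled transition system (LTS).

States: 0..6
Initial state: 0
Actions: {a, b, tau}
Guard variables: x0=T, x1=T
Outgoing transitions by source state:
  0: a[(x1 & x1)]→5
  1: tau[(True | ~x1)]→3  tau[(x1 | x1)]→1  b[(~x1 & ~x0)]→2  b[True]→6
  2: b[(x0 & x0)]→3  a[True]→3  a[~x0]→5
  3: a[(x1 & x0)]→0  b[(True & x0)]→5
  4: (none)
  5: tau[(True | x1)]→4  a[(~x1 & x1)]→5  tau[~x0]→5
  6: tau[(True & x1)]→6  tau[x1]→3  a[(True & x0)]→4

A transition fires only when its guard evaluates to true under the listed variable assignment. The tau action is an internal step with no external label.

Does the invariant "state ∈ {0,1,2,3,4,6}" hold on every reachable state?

Inv-set: {0,1,2,3,4,6}
R = {0,4,5}
  0: ✓
  4: ✓
  5: outside
witness against invariant: a → 5

Answer: INVARIANT VIOLATED at state 5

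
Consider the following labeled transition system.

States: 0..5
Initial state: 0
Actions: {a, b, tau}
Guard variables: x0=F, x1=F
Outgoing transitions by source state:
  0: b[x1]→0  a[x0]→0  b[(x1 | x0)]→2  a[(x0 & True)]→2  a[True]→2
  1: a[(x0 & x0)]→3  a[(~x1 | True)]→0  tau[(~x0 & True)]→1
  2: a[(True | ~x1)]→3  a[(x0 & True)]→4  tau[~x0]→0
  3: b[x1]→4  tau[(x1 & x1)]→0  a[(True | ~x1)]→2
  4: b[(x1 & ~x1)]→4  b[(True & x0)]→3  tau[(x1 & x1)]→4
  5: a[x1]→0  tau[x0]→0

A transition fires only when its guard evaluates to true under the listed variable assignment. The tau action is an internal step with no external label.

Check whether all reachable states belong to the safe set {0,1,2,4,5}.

Inv-set: {0,1,2,4,5}
R = {0,2,3}
  0: safe
  2: safe
  3: outside
reach 3 via a·a — violates

Answer: INVARIANT VIOLATED at state 3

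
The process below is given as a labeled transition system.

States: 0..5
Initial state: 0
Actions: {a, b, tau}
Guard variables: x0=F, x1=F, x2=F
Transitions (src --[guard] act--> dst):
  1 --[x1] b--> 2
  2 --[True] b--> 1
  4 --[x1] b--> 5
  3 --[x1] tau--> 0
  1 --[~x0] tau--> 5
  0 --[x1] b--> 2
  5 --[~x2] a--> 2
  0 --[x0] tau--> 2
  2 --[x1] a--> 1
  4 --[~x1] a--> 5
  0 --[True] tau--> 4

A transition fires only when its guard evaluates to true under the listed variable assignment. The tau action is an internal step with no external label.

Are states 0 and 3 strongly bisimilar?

Answer: NOT BISIMILAR

Working:
Bisimulation quotient by refinement:
  round 0: {{0,1,2,3,4,5}}
  round 1: {{0,1},{2},{3},{4,5}}
  round 2: {{0,1},{2},{3},{4},{5}}
  round 3: {{0},{1},{2},{3},{4},{5}}
6 equivalence class(es) (converged in 4)
[0]={0}  [3]={3}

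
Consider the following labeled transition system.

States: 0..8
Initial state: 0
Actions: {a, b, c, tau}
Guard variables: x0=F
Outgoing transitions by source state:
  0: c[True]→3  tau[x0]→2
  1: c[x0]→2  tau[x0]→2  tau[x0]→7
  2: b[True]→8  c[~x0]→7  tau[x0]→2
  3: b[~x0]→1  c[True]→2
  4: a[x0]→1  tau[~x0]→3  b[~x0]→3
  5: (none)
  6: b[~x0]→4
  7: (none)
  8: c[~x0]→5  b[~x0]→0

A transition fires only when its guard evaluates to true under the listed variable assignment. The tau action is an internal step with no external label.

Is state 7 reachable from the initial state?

Guard filter leaves 10 enabled edge(s).
L0 = {0}
L1 = {3}  total {0,3}
L2 = {1,2}  total {0,1,2,3}
L3 = {7,8}  total {0,1,2,3,7,8}
L4 = {5}  total {0,1,2,3,5,7,8}
Reach set: {0,1,2,3,5,7,8}
witness 7: c·c·c

Answer: REACHABLE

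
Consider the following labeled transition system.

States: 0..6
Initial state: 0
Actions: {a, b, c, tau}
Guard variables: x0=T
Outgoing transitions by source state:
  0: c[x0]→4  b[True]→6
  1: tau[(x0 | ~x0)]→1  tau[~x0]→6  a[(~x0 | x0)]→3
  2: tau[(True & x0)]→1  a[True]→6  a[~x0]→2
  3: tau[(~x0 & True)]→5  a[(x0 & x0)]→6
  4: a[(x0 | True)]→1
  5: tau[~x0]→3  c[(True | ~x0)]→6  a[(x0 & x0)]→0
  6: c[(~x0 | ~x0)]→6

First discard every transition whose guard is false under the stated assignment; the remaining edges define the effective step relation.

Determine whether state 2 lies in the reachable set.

After dropping false guards: 10 live edges.
depth 0: {0}
depth 1: {4,6}  total {0,4,6}
depth 2: {1}  total {0,1,4,6}
depth 3: {3}  total {0,1,3,4,6}
R = {0,1,3,4,6}

Answer: UNREACHABLE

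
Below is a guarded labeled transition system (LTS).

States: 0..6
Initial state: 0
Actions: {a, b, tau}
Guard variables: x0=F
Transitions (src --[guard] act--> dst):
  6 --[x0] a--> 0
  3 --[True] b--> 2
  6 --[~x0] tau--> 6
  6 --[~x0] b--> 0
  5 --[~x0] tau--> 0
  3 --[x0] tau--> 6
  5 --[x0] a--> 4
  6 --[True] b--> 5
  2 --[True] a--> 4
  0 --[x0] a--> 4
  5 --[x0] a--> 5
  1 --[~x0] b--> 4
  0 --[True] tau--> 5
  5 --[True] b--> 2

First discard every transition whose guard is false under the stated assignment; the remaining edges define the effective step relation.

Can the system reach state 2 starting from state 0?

Answer: REACHABLE

Trace:
Guard filter leaves 9 enabled edge(s).
depth 0: {0}
depth 1: {5}  cumulative {0,5}
depth 2: {2}  cumulative {0,2,5}
depth 3: {4}  cumulative {0,2,4,5}
Reachable = {0,2,4,5}
Path to 2: tau·b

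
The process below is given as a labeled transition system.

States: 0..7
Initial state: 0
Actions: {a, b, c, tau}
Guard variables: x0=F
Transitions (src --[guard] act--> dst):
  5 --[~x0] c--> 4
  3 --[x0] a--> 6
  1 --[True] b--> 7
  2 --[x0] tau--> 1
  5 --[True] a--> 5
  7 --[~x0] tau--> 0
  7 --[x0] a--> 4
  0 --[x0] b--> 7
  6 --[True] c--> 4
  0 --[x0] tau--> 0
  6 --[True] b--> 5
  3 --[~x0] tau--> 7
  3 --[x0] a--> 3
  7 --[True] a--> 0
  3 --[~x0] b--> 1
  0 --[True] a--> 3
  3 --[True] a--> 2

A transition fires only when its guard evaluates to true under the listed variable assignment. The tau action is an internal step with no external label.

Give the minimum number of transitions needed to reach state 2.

BFS to 2:
  depth 0: {0}
  depth 1: {3}
  depth 2: {1,2,7}
2 enters at depth 2; path a·a

Answer: 2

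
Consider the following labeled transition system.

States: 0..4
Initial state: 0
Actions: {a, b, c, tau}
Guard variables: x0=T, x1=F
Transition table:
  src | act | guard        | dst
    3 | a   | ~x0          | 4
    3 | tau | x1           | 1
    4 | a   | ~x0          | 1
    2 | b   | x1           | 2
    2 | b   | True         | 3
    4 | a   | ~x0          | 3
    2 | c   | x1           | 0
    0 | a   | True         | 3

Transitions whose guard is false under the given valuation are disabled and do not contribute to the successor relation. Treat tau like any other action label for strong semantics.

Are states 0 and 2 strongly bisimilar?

Answer: NOT BISIMILAR

Analysis:
Refine partition for ~:
  π0 = {{0,1,2,3,4}}
  π1 = {{0},{1,3,4},{2}}
Fixed point at round 2; 3 class(es).
class of 0: {0}; class of 2: {2}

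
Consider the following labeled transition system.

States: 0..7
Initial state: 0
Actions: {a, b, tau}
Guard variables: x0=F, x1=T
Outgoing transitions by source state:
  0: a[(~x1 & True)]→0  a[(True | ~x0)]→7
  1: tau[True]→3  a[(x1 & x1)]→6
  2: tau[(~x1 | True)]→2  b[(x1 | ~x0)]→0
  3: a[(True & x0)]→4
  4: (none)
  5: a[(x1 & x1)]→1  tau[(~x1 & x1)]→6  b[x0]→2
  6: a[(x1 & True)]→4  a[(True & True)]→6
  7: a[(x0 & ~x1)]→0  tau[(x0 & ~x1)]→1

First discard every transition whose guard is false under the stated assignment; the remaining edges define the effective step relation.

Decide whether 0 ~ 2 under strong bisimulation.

Bisimulation quotient by refinement:
  π0 = {{0,1,2,3,4,5,6,7}}
  π1 = {{0,5,6},{1},{2},{3,4,7}}
  π2 = {{0},{1},{2},{3,4,7},{5},{6}}
Fixed point at round 3; 6 class(es).
0∈{0}, 2∈{2}

Answer: NOT BISIMILAR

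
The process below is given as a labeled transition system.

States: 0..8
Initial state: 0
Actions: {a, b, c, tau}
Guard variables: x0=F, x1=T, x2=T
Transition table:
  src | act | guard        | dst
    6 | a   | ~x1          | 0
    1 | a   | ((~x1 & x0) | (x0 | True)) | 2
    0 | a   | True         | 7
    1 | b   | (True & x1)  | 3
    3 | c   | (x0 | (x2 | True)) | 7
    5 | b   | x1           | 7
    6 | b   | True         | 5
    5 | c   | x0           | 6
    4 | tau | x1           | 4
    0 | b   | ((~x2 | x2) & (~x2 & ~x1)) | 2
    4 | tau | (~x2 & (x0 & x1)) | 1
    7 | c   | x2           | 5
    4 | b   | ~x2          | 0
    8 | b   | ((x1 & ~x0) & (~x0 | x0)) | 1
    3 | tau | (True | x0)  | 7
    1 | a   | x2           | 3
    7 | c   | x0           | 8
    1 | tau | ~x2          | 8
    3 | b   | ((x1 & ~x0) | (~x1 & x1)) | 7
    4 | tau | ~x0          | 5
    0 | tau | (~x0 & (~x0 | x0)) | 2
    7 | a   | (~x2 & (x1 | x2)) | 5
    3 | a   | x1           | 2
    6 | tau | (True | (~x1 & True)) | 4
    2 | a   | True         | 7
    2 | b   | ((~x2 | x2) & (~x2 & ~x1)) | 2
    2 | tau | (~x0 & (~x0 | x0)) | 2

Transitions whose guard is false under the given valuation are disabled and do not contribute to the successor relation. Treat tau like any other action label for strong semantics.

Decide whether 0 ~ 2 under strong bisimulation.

Bisimulation quotient by refinement:
  round 0: {{0,1,2,3,4,5,6,7,8}}
  round 1: {{0,2},{1},{3},{4},{5,8},{6},{7}}
  round 2: {{0,2},{1},{3},{4},{5},{6},{7},{8}}
Fixed point at round 3; 8 class(es).
[0]={0,2}  [2]={0,2}

Answer: BISIMILAR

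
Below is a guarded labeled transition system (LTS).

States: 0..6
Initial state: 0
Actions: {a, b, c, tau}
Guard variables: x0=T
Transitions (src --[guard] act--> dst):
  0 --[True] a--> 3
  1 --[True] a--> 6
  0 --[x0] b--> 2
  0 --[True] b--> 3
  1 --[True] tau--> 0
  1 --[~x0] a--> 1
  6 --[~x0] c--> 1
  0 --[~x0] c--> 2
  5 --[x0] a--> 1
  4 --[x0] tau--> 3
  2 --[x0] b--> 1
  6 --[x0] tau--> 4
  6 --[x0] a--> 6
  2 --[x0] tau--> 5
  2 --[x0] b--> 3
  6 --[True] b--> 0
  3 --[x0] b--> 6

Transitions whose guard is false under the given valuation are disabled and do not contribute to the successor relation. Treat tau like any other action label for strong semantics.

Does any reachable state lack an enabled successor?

Answer: DEADLOCK-FREE

Working:
R = {0,1,2,3,4,5,6}
  0: a→3  b→2  b→3  [3 exit(s)]
  1: a→6  tau→0  [2 exit(s)]
  2: b→1  b→3  tau→5  [3 exit(s)]
  3: b→6  [1 exit(s)]
  4: tau→3  [1 exit(s)]
  5: a→1  [1 exit(s)]
  6: a→6  b→0  tau→4  [3 exit(s)]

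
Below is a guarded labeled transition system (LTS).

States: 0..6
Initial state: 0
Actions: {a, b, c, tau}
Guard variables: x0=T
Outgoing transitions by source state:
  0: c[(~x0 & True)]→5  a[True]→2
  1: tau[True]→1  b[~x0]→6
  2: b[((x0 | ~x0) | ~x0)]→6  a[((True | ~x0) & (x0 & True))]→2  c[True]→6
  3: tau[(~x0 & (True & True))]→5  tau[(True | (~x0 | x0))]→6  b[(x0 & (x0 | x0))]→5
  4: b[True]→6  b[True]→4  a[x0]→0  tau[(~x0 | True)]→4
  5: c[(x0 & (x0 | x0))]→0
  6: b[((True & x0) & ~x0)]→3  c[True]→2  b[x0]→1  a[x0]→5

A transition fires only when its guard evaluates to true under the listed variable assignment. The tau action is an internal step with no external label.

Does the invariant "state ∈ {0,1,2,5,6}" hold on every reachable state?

Inv-set: {0,1,2,5,6}
Reachable = {0,1,2,5,6}
  0: ✓
  1: ✓
  2: ✓
  5: ✓
  6: ✓

Answer: INVARIANT HOLDS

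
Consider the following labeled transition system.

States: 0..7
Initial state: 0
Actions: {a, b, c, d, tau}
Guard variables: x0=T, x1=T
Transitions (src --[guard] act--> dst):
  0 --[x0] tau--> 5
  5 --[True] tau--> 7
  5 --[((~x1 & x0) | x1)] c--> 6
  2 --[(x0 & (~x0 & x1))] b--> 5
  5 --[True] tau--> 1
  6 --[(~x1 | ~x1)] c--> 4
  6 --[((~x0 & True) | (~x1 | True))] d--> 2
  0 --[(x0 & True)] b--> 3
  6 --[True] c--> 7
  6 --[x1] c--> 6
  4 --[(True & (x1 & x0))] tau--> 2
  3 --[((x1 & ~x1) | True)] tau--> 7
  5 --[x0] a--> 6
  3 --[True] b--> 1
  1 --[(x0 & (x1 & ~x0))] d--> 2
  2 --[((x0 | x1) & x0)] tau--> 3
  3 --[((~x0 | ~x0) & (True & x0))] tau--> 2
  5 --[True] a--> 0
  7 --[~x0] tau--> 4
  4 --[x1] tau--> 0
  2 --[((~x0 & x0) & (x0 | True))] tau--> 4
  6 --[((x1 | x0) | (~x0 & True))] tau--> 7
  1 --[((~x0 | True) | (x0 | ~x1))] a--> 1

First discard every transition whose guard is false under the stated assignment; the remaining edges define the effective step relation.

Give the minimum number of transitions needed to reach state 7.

Answer: 2

Working:
Layered search for 7:
  depth 0: {0}
  depth 1: {3,5}
  depth 2: {1,6,7}
first hit 7 at d=2 via b·tau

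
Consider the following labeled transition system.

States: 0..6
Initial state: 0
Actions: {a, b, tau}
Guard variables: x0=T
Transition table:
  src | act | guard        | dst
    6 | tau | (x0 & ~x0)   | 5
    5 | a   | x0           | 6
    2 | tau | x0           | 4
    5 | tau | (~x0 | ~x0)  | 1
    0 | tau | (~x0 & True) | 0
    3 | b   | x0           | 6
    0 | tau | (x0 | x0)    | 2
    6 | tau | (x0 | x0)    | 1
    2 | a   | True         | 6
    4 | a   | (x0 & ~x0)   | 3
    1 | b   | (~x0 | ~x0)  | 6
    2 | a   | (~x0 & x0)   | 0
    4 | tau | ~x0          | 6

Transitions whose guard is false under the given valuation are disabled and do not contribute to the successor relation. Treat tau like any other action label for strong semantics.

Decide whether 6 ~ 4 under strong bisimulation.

Answer: NOT BISIMILAR

Trace:
Bisimulation quotient by refinement:
  P[0] = {{0,1,2,3,4,5,6}}
  P[1] = {{0,6},{1,4},{2},{3},{5}}
  P[2] = {{0},{1,4},{2},{3},{5},{6}}
stable after 3 split(s): 6 block(s)
class of 6: {6}; class of 4: {1,4}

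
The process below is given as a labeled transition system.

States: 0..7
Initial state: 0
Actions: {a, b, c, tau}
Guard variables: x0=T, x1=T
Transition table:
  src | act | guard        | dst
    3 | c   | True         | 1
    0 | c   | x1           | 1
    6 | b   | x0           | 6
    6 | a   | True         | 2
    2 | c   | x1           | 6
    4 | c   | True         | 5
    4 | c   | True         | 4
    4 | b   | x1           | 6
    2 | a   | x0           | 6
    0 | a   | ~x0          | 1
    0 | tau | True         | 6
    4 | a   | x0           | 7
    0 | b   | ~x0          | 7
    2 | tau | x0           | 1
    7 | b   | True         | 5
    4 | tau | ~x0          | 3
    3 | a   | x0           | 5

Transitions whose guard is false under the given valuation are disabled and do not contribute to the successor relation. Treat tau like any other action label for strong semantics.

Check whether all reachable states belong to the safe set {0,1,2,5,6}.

Answer: INVARIANT HOLDS

Trace:
Allowed set {0,1,2,5,6}
Reachable = {0,1,2,6}
  0: safe
  1: safe
  2: safe
  6: safe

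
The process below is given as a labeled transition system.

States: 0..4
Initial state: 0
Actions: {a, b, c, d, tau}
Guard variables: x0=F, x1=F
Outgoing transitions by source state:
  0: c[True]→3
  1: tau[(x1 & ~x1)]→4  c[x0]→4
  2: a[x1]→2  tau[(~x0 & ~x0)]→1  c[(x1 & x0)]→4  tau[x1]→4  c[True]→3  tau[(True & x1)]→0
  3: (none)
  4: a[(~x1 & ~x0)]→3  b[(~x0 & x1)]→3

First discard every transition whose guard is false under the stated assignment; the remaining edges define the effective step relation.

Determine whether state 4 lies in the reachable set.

Answer: UNREACHABLE

Working:
Guard filter leaves 4 enabled edge(s).
Layer 0: {0}
Layer 1: {3}  now seen {0,3}
Reachable = {0,3}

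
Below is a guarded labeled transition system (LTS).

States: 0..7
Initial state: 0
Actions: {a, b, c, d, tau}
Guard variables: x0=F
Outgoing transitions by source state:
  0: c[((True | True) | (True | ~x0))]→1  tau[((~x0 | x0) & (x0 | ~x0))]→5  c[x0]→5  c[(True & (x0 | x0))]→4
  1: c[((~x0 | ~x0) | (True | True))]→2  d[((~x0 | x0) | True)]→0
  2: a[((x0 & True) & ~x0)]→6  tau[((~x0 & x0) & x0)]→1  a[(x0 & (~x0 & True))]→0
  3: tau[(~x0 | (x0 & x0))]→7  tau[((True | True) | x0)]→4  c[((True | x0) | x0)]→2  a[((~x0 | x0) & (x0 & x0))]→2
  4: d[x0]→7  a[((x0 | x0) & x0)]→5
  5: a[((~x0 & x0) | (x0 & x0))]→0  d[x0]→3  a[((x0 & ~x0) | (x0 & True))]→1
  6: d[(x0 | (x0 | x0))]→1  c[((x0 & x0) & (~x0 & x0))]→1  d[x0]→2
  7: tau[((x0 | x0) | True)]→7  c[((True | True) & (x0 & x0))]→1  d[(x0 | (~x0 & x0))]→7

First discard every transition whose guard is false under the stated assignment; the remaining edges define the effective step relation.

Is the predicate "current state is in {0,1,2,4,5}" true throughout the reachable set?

Inv-set: {0,1,2,4,5}
Reach set: {0,1,2,5}
  0: ok
  1: ok
  2: ok
  5: ok

Answer: INVARIANT HOLDS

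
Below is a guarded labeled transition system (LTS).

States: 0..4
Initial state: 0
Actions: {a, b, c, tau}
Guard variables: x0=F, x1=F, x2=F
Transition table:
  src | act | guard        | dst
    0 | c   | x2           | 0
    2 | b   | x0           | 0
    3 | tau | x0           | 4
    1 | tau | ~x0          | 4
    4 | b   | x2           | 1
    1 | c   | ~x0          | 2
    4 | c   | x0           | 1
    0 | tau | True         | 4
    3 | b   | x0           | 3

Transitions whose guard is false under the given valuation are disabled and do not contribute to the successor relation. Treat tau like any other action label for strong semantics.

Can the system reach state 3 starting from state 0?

Answer: UNREACHABLE

Trace:
3 transition(s) survive guard evaluation.
depth 0: {0}
depth 1: {4}  cumulative {0,4}
Reach set: {0,4}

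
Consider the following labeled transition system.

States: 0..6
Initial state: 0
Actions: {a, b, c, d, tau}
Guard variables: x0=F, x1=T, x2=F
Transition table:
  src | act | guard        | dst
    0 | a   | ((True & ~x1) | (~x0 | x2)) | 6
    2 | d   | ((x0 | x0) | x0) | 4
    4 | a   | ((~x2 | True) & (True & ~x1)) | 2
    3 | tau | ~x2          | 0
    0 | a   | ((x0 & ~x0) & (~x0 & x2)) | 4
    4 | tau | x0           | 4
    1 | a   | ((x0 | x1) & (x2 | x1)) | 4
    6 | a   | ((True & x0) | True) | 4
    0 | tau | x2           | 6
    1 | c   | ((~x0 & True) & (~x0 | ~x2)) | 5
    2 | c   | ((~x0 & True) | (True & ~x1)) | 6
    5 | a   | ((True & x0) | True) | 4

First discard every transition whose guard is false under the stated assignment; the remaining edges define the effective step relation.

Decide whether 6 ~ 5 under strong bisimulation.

Answer: BISIMILAR

Analysis:
Bisimulation quotient by refinement:
  round 0: {{0,1,2,3,4,5,6}}
  round 1: {{0,5,6},{1},{2},{3},{4}}
  round 2: {{0},{1},{2},{3},{4},{5,6}}
stable after 3 split(s): 6 block(s)
[6]={5,6}  [5]={5,6}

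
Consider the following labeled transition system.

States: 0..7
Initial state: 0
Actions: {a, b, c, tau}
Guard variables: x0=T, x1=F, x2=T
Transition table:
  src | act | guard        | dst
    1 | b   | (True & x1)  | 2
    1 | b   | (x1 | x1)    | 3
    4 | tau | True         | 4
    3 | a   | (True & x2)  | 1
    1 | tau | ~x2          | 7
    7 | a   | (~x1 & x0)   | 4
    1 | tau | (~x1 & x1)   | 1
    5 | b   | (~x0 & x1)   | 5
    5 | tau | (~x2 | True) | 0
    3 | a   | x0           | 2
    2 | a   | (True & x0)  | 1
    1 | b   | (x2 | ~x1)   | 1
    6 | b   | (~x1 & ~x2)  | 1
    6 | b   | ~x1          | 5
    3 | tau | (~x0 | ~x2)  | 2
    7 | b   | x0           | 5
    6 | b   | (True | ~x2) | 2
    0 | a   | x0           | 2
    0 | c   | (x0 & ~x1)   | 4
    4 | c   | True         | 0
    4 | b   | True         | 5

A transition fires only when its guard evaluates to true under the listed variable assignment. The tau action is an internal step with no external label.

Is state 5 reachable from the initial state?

After dropping false guards: 14 live edges.
Layer 0: {0}
Layer 1: {2,4}  cumulative {0,2,4}
Layer 2: {1,5}  cumulative {0,1,2,4,5}
Reachable = {0,1,2,4,5}
witness 5: c·b

Answer: REACHABLE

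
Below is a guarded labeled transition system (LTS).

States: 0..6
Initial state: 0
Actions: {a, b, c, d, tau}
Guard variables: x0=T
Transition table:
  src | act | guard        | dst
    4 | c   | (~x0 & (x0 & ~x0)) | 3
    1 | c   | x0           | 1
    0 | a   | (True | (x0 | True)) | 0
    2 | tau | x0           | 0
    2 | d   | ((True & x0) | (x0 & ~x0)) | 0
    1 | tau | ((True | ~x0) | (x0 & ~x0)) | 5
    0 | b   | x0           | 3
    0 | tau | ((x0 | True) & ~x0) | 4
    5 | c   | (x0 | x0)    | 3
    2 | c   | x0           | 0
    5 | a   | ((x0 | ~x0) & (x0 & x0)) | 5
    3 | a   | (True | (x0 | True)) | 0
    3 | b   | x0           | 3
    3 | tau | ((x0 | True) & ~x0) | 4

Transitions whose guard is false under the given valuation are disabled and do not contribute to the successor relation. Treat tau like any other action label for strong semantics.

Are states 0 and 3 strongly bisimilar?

Compute ~ classes (split until stable):
  round 0: {{0,1,2,3,4,5,6}}
  round 1: {{0,3},{1},{2},{4,6},{5}}
Fixed point at round 2; 5 class(es).
class of 0: {0,3}; class of 3: {0,3}

Answer: BISIMILAR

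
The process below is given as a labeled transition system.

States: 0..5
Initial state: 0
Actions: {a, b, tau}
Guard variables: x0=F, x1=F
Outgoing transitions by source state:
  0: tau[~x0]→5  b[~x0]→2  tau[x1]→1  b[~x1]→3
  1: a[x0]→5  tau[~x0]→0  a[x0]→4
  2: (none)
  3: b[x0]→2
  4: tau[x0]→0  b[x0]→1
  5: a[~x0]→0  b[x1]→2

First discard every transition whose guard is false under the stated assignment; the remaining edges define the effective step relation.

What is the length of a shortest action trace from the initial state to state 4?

Layered search for 4:
  Layer 0: {0}
  Layer 1: {2,3,5}
4 never appears.

Answer: UNREACHABLE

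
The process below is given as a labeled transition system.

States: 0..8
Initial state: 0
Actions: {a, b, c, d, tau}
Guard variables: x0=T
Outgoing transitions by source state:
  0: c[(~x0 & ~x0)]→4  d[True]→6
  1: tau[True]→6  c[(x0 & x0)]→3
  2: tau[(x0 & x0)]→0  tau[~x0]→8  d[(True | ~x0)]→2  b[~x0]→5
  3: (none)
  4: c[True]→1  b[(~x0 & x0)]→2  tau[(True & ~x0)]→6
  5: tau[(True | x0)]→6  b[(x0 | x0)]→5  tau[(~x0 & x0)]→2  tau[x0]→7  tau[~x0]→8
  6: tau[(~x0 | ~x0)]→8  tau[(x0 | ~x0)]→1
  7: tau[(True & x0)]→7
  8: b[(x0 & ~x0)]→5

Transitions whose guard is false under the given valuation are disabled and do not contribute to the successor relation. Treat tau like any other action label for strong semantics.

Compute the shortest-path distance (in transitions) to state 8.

Answer: UNREACHABLE

Working:
Breadth-first toward 8:
  depth 0: {0}
  depth 1: {6}
  depth 2: {1}
  depth 3: {3}
8 never appears.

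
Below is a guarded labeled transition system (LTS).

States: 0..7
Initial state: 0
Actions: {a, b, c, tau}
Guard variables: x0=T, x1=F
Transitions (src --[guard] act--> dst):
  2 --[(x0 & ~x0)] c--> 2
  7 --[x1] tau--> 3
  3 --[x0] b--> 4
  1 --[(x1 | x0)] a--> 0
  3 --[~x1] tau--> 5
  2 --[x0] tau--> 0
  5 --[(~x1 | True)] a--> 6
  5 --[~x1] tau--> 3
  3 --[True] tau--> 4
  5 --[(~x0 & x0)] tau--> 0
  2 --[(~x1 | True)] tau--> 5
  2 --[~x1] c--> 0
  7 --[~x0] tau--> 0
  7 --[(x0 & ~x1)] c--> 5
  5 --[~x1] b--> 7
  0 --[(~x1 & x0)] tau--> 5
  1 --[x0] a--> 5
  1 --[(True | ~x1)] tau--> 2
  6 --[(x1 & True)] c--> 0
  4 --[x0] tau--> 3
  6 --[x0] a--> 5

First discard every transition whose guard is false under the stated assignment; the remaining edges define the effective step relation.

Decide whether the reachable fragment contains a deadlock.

Answer: DEADLOCK-FREE

Trace:
R = {0,3,4,5,6,7}
  0: tau→5  [1 out]
  3: b→4  tau→4  tau→5  [3 out]
  4: tau→3  [1 out]
  5: a→6  b→7  tau→3  [3 out]
  6: a→5  [1 out]
  7: c→5  [1 out]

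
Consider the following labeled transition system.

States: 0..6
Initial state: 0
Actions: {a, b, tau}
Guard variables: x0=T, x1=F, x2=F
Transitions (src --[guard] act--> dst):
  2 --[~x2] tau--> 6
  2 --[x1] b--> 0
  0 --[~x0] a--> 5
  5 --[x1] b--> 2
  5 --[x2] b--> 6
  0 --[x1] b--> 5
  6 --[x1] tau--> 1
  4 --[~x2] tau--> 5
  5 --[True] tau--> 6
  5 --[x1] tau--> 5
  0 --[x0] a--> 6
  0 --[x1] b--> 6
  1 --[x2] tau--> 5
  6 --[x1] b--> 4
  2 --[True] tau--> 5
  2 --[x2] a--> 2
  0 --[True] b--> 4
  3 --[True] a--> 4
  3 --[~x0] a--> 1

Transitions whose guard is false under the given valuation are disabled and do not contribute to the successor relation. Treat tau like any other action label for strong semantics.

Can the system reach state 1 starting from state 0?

7 transition(s) survive guard evaluation.
depth 0: {0}
depth 1: {4,6}  cumulative {0,4,6}
depth 2: {5}  cumulative {0,4,5,6}
Reach set: {0,4,5,6}

Answer: UNREACHABLE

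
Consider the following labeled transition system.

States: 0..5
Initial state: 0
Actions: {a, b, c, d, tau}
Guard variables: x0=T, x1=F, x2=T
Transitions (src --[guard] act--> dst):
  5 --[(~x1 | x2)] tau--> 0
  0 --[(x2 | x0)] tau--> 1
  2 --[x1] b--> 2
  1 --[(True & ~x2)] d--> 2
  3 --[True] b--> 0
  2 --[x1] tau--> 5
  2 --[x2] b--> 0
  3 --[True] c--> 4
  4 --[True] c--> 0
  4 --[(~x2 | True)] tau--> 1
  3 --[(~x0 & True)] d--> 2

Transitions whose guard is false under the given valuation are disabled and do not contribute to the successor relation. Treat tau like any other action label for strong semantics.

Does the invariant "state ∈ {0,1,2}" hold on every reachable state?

Allowed set {0,1,2}
Reachable = {0,1}
  0: safe
  1: safe

Answer: INVARIANT HOLDS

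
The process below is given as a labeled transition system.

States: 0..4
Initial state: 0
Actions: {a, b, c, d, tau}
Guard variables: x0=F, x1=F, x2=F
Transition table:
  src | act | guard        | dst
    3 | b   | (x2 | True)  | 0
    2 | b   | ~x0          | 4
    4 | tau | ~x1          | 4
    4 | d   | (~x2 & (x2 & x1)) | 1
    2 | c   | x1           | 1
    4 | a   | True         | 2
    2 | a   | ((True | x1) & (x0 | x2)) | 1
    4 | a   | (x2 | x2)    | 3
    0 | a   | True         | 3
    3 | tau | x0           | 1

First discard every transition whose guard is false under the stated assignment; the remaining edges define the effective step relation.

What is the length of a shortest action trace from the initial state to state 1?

Answer: UNREACHABLE

Analysis:
BFS to 1:
  L0 = {0}
  L1 = {3}
1 never appears.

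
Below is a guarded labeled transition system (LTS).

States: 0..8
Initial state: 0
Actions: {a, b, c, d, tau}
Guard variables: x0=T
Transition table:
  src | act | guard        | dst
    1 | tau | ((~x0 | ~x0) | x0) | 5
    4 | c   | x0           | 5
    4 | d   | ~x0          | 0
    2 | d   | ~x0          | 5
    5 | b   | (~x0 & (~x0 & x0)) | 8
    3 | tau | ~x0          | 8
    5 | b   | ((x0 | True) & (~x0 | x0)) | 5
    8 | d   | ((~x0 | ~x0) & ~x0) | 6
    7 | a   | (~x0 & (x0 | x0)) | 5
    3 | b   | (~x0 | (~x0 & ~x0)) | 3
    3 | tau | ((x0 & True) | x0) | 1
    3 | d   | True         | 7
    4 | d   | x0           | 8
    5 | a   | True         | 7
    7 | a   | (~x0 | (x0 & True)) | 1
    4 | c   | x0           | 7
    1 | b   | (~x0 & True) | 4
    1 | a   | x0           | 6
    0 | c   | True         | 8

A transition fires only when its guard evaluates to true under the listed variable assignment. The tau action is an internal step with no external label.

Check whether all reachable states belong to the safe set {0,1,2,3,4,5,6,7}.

Answer: INVARIANT VIOLATED at state 8

Trace:
Allowed set {0,1,2,3,4,5,6,7}
R = {0,8}
  0: safe
  8: outside
counterexample path to 8: c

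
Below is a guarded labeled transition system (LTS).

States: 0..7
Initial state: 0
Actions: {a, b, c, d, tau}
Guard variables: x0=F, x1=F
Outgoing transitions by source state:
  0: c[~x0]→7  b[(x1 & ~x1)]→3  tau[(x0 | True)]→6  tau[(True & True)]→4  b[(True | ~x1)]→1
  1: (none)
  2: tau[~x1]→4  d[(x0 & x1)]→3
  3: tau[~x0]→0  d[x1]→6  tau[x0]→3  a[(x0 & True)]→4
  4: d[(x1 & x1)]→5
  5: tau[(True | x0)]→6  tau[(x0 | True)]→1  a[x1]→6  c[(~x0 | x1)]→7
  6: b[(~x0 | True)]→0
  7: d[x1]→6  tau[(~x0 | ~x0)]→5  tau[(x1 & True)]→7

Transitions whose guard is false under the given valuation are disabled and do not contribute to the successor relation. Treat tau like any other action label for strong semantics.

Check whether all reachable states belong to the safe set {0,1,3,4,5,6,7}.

Inv-set: {0,1,3,4,5,6,7}
Reachable = {0,1,4,5,6,7}
  0: ok
  1: ok
  4: ok
  5: ok
  6: ok
  7: ok

Answer: INVARIANT HOLDS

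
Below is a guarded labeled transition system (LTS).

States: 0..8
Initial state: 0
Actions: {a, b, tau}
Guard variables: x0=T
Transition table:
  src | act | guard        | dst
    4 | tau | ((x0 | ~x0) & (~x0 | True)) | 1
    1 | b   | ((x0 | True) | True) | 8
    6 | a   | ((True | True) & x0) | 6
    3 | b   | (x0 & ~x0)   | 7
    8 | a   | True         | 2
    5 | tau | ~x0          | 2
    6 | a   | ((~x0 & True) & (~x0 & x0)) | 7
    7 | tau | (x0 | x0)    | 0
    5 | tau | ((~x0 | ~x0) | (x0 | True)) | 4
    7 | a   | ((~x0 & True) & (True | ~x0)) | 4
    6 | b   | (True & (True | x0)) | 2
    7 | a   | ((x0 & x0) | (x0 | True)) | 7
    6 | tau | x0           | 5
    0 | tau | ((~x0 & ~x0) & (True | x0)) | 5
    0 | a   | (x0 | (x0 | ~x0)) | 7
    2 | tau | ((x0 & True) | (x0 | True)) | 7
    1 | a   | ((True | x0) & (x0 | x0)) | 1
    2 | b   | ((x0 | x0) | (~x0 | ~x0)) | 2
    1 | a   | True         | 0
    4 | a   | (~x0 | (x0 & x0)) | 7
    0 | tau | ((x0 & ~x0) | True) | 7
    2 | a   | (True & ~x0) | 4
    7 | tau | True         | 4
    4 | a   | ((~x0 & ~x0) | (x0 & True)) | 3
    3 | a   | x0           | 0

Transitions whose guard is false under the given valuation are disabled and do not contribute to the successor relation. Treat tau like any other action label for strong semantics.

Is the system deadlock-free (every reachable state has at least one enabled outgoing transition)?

R = {0,1,2,3,4,7,8}
  0: a→7  tau→7  [2 exit(s)]
  1: a→0  a→1  b→8  [3 exit(s)]
  2: b→2  tau→7  [2 exit(s)]
  3: a→0  [1 exit(s)]
  4: a→3  a→7  tau→1  [3 exit(s)]
  7: a→7  tau→0  tau→4  [3 exit(s)]
  8: a→2  [1 exit(s)]

Answer: DEADLOCK-FREE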